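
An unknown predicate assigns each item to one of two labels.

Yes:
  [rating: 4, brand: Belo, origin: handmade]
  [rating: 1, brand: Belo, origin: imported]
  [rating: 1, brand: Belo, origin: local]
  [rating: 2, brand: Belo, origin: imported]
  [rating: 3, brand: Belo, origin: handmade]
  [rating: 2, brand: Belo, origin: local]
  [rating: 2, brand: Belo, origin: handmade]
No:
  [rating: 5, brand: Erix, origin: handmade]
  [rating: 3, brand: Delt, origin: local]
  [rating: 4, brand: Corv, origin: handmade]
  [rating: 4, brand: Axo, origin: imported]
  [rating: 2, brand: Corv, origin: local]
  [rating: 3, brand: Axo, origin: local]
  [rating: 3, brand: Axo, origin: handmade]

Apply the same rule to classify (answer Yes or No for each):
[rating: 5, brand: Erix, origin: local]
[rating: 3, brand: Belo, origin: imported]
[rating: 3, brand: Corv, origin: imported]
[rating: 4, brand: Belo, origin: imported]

Checking candidate rules against both groups, what survives is: brand is Belo.
[rating: 5, brand: Erix, origin: local] — brand is Erix, hence No. [rating: 3, brand: Belo, origin: imported] — brand is Belo, hence Yes. [rating: 3, brand: Corv, origin: imported] — brand is Corv, hence No. [rating: 4, brand: Belo, origin: imported] — brand is Belo, hence Yes.

No, Yes, No, Yes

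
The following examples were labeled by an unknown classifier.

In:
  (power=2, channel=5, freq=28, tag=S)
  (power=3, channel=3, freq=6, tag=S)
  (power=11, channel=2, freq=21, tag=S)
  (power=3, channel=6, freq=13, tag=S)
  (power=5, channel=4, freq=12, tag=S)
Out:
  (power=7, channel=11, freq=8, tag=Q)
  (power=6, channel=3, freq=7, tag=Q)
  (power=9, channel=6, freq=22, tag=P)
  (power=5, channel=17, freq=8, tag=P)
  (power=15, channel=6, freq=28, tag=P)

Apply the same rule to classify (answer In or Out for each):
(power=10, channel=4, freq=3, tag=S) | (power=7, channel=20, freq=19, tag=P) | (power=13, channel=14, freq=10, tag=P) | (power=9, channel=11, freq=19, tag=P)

The simplest hypothesis consistent with all the labels is: tag is S.
(power=10, channel=4, freq=3, tag=S) → tag is S → In. (power=7, channel=20, freq=19, tag=P) → tag is P → Out. (power=13, channel=14, freq=10, tag=P) → tag is P → Out. (power=9, channel=11, freq=19, tag=P) → tag is P → Out.

In, Out, Out, Out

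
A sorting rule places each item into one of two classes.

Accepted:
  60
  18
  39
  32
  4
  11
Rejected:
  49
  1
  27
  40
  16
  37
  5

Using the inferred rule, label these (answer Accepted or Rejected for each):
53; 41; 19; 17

Accepted, Rejected, Rejected, Rejected

The rule appears to be: ≡ 4 (mod 7).
53: 53 mod 7 = 4 — meets the rule, so Accepted.
41: 41 mod 7 = 6 — does not satisfy this, so Rejected.
19: 19 mod 7 = 5 — does not satisfy this, so Rejected.
17: 17 mod 7 = 3 — does not satisfy this, so Rejected.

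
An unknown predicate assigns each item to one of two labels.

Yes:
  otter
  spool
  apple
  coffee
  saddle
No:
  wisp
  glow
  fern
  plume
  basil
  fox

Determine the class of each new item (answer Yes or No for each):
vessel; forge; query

Yes, No, No

The pattern is that an item is 'Yes' exactly when: has a double letter.
vessel: 'ss' doubled — satisfies this, so Yes.
forge: no doubled letter — doesn't match, so No.
query: no doubled letter — doesn't match, so No.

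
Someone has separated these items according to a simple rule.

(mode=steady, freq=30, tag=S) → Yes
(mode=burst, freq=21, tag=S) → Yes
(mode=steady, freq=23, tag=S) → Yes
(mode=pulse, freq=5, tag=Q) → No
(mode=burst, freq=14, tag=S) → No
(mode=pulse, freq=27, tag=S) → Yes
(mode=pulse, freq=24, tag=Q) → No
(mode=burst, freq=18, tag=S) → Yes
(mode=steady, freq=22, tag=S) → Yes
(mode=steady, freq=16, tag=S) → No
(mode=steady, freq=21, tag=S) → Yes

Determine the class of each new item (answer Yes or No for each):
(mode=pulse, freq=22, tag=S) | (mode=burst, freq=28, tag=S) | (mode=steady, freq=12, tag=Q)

Yes, Yes, No

The common property of the 'Yes' items is: tag is S AND freq ≥ 18. No 'No' item has it.
Yes: (mode=pulse, freq=22, tag=S), since tag is S, freq = 22. Yes: (mode=burst, freq=28, tag=S), since tag is S, freq = 28. No: (mode=steady, freq=12, tag=Q), since tag is Q, freq = 12.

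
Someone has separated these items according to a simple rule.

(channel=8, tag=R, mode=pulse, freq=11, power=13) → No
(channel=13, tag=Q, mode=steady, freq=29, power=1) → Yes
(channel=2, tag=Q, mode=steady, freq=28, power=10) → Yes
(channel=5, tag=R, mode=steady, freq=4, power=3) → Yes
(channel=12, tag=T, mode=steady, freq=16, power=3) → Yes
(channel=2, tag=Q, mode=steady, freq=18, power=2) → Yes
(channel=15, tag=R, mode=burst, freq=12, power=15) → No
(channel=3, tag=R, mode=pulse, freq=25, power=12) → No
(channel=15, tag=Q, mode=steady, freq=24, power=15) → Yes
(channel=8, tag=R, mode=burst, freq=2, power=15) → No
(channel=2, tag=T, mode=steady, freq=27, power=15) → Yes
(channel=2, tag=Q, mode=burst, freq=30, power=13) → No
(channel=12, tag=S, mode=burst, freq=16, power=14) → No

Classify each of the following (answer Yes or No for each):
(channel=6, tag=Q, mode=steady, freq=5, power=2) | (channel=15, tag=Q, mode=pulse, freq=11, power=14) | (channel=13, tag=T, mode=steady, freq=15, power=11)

Every 'Yes' example satisfies: mode is steady. None of the 'No' examples do.
(channel=6, tag=Q, mode=steady, freq=5, power=2): mode is steady — fits, so Yes.
(channel=15, tag=Q, mode=pulse, freq=11, power=14): mode is pulse — doesn't qualify, so No.
(channel=13, tag=T, mode=steady, freq=15, power=11): mode is steady — fits, so Yes.

Yes, No, Yes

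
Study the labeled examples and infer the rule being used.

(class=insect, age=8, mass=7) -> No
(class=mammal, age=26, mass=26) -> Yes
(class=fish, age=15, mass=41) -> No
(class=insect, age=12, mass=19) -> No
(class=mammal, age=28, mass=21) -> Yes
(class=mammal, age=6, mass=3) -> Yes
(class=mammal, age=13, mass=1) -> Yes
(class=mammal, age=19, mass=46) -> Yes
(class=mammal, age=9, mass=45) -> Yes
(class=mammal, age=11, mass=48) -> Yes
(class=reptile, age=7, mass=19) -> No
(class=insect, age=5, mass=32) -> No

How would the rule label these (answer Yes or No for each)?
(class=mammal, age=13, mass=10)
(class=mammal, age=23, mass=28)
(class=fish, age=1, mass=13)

Yes, Yes, No

The simplest hypothesis consistent with all the labels is: class is mammal.
(class=mammal, age=13, mass=10): class is mammal — satisfies this, so Yes. (class=mammal, age=23, mass=28): class is mammal — satisfies this, so Yes. (class=fish, age=1, mass=13): class is fish — doesn't match, so No.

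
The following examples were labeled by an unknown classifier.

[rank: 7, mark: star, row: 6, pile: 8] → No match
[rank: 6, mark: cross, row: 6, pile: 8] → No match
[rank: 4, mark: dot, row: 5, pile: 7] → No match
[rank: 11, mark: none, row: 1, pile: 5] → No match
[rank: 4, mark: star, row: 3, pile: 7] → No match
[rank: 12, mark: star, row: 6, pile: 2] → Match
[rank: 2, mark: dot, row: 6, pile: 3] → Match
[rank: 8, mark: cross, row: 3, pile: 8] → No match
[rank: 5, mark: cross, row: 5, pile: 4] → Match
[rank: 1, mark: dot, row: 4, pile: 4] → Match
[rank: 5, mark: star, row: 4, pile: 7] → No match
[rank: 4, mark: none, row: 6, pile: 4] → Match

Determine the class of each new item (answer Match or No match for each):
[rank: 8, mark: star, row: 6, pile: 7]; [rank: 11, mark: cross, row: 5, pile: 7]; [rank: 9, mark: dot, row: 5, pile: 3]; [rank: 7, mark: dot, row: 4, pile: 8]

No match, No match, Match, No match

The classifier is using: pile ≤ 4.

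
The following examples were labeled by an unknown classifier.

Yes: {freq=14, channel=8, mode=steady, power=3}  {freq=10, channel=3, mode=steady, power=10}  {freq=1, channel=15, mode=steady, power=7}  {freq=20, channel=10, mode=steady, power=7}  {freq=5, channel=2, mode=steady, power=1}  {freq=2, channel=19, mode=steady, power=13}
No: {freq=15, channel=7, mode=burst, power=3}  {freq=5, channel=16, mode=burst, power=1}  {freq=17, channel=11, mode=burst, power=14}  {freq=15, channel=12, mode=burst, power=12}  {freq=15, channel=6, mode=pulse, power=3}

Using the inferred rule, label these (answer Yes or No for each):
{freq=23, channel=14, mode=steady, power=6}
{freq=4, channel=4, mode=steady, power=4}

Yes, Yes

Looking at the examples, the only property every 'Yes' case has and every 'No' case lacks is: mode is steady.
Yes: {freq=23, channel=14, mode=steady, power=6}, since mode is steady. Yes: {freq=4, channel=4, mode=steady, power=4}, since mode is steady.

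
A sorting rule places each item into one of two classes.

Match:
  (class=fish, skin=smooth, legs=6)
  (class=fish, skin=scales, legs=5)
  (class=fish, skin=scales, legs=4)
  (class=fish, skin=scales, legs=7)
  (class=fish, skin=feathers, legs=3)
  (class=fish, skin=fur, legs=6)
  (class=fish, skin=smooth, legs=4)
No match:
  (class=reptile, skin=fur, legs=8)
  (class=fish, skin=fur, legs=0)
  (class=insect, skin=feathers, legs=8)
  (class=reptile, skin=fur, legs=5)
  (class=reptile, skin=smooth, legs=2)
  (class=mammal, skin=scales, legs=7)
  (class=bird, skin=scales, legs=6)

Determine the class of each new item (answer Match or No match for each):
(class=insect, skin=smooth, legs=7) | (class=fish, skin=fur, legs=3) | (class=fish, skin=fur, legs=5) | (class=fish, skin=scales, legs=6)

'Match' ⟺ class is fish AND legs ≥ 2.
(class=insect, skin=smooth, legs=7): class is insect, legs = 7, lacks this property → No match.
(class=fish, skin=fur, legs=3): class is fish, legs = 3, matches → Match.
(class=fish, skin=fur, legs=5): class is fish, legs = 5, matches → Match.
(class=fish, skin=scales, legs=6): class is fish, legs = 6, matches → Match.

No match, Match, Match, Match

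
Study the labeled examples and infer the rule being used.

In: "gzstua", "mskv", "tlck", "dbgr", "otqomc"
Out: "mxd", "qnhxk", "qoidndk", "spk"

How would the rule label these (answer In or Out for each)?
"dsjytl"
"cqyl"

In, In

The pattern is that an item is 'In' exactly when: even length.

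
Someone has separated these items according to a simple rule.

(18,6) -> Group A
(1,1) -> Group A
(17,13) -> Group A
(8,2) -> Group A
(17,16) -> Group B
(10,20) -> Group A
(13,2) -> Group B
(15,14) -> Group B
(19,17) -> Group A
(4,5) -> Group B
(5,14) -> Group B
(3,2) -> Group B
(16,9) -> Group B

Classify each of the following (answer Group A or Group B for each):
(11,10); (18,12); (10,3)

The simplest hypothesis consistent with all the labels is: sum is even.
(11,10) → 11+10 = 21 → Group B. (18,12) → 18+12 = 30 → Group A. (10,3) → 10+3 = 13 → Group B.

Group B, Group A, Group B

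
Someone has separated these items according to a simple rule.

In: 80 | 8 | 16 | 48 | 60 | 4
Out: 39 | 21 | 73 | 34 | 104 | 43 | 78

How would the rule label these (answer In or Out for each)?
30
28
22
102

'In' ⟺ multiple of 4 AND at most 80.
Out: 30, since 30 = 4·7 + 2, 30 ≤ 80.
In: 28, since 28 = 4·7, 28 ≤ 80.
Out: 22, since 22 = 4·5 + 2, 22 ≤ 80.
Out: 102, since 102 = 4·25 + 2, 102 > 80.

Out, In, Out, Out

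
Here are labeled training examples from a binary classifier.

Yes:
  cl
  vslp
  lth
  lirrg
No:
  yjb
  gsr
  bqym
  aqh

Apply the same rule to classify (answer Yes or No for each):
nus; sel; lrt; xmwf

A rule that fits every label: contains 'l' — true of each 'Yes' example, false of each 'No' one.
nus: no 'l' — does not fit, so No.
sel: has 'l' — checks out, so Yes.
lrt: has 'l' — checks out, so Yes.
xmwf: no 'l' — does not fit, so No.

No, Yes, Yes, No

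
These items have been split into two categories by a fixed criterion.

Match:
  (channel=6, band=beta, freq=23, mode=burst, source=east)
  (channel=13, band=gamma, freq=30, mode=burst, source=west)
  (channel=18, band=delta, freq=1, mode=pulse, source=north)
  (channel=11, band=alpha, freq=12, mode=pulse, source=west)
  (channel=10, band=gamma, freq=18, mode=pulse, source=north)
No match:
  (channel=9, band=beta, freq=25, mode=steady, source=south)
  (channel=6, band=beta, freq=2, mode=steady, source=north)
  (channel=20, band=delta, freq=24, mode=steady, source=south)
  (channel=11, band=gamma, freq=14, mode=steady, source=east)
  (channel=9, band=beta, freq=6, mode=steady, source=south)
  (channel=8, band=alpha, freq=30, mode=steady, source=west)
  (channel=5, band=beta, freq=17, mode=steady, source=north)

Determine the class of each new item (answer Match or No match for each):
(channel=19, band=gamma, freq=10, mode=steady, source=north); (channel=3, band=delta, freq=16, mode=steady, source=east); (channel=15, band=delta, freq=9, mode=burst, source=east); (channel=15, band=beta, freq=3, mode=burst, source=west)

No match, No match, Match, Match

Rule: mode is not steady. This holds for each 'Match' example and fails for each 'No match' one.
No match: (channel=19, band=gamma, freq=10, mode=steady, source=north), since mode is steady.
No match: (channel=3, band=delta, freq=16, mode=steady, source=east), since mode is steady.
Match: (channel=15, band=delta, freq=9, mode=burst, source=east), since mode is burst.
Match: (channel=15, band=beta, freq=3, mode=burst, source=west), since mode is burst.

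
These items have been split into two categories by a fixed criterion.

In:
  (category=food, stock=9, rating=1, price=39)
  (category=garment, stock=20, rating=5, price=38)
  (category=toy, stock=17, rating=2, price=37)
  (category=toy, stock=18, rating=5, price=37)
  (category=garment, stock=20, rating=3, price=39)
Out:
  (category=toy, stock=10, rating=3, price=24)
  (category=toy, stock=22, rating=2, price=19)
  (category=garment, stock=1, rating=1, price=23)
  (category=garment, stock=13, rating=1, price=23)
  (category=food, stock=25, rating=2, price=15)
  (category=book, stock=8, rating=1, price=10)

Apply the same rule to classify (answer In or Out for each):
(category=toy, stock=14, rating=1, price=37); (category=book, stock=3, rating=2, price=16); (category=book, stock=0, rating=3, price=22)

In, Out, Out

The rule appears to be: price ≥ 37.
(category=toy, stock=14, rating=1, price=37) — price = 37, hence In.
(category=book, stock=3, rating=2, price=16) — price = 16, hence Out.
(category=book, stock=0, rating=3, price=22) — price = 22, hence Out.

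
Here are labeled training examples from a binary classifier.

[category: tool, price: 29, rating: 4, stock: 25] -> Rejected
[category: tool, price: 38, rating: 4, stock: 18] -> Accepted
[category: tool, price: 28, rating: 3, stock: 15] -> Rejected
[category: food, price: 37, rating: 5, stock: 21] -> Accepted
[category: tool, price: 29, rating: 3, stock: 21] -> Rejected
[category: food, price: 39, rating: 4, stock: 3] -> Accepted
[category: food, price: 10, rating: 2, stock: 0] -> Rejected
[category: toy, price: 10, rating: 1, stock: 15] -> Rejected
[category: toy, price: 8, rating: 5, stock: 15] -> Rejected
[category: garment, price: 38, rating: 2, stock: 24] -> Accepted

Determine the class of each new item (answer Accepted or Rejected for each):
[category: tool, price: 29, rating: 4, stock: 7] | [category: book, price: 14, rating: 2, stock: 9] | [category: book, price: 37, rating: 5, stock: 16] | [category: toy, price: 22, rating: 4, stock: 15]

Rejected, Rejected, Accepted, Rejected

The rule appears to be: price ≥ 37.
[category: tool, price: 29, rating: 4, stock: 7] — price = 29, hence Rejected. [category: book, price: 14, rating: 2, stock: 9] — price = 14, hence Rejected. [category: book, price: 37, rating: 5, stock: 16] — price = 37, hence Accepted. [category: toy, price: 22, rating: 4, stock: 15] — price = 22, hence Rejected.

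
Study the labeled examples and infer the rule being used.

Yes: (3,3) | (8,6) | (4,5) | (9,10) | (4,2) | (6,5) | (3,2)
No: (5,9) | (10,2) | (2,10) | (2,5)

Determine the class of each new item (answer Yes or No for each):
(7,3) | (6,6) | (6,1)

No, Yes, No

The classifier is using: |first − second| ≤ 2.
(7,3): |7−3| = 4 — doesn't qualify, so No. (6,6): |6−6| = 0 — has this property, so Yes. (6,1): |6−1| = 5 — doesn't qualify, so No.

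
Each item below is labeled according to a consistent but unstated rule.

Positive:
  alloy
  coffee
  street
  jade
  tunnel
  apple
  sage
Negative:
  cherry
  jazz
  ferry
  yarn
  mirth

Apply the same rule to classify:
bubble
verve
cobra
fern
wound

Positive, Positive, Positive, Negative, Positive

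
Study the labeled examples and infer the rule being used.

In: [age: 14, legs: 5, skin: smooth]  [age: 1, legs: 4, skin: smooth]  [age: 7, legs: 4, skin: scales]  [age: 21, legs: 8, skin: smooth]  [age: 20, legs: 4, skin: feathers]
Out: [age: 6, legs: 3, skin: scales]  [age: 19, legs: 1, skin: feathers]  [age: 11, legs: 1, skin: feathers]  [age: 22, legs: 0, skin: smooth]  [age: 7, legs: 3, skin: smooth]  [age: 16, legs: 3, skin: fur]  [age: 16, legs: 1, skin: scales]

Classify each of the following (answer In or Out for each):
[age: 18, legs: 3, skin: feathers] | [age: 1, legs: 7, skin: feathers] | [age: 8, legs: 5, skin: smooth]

Out, In, In

The classifier is using: legs ≥ 4.
Out: [age: 18, legs: 3, skin: feathers], since legs = 3. In: [age: 1, legs: 7, skin: feathers], since legs = 7. In: [age: 8, legs: 5, skin: smooth], since legs = 5.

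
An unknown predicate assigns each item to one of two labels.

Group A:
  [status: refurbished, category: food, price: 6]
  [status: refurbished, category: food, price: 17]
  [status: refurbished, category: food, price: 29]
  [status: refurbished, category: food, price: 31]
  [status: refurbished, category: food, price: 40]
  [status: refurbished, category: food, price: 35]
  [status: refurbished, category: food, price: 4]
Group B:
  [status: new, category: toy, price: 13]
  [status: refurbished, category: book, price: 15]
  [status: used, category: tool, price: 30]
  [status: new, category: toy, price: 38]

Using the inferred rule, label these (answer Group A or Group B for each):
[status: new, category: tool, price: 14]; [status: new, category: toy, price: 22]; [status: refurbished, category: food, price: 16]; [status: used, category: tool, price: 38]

Looking at the examples, the only property every 'Group A' case has and every 'Group B' case lacks is: category is food.
Group B: [status: new, category: tool, price: 14], since category is tool.
Group B: [status: new, category: toy, price: 22], since category is toy.
Group A: [status: refurbished, category: food, price: 16], since category is food.
Group B: [status: used, category: tool, price: 38], since category is tool.

Group B, Group B, Group A, Group B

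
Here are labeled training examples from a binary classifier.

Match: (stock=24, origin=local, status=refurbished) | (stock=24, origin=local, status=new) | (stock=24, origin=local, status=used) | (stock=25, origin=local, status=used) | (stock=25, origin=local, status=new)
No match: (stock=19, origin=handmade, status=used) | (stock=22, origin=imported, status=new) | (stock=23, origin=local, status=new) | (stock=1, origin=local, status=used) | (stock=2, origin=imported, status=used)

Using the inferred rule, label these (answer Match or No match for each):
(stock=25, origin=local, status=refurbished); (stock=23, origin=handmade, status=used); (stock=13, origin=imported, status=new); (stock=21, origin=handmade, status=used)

The distinguishing property — stock ≥ 24 — holds for all the 'Match' cases and none of the 'No match' cases.
(stock=25, origin=local, status=refurbished): stock = 25 — passes, so Match. (stock=23, origin=handmade, status=used): stock = 23 — fails this test, so No match. (stock=13, origin=imported, status=new): stock = 13 — fails this test, so No match. (stock=21, origin=handmade, status=used): stock = 21 — fails this test, so No match.

Match, No match, No match, No match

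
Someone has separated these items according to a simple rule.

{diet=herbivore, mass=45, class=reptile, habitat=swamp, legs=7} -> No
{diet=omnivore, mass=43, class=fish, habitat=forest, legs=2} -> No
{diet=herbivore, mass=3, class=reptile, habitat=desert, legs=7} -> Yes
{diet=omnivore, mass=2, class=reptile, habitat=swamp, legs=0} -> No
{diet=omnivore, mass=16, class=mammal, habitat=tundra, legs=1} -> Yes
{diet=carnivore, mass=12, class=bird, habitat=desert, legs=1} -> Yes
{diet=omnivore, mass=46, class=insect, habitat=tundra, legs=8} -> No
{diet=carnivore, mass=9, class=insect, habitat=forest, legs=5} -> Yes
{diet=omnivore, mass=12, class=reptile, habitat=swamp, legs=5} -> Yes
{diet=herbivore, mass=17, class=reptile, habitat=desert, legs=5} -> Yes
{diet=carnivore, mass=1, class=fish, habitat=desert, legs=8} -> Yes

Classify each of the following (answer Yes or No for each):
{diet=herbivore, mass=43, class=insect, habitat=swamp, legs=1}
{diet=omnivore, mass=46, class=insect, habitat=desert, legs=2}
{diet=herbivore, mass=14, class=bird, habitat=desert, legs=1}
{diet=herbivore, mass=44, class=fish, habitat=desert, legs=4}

Rule: legs ≥ 1 AND mass ≤ 17. This holds for each 'Yes' example and fails for each 'No' one.
No: {diet=herbivore, mass=43, class=insect, habitat=swamp, legs=1}, since legs = 1, mass = 43.
No: {diet=omnivore, mass=46, class=insect, habitat=desert, legs=2}, since legs = 2, mass = 46.
Yes: {diet=herbivore, mass=14, class=bird, habitat=desert, legs=1}, since legs = 1, mass = 14.
No: {diet=herbivore, mass=44, class=fish, habitat=desert, legs=4}, since legs = 4, mass = 44.

No, No, Yes, No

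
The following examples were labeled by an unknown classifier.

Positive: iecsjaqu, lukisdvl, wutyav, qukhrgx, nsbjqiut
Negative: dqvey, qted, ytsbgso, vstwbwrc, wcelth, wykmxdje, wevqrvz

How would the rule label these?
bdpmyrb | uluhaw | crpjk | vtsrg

Negative, Positive, Negative, Negative

Comparing the two groups points to one rule — contains 'u'.
bdpmyrb: no 'u', does not fit → Negative. uluhaw: has 'u', fits → Positive. crpjk: no 'u', does not fit → Negative. vtsrg: no 'u', does not fit → Negative.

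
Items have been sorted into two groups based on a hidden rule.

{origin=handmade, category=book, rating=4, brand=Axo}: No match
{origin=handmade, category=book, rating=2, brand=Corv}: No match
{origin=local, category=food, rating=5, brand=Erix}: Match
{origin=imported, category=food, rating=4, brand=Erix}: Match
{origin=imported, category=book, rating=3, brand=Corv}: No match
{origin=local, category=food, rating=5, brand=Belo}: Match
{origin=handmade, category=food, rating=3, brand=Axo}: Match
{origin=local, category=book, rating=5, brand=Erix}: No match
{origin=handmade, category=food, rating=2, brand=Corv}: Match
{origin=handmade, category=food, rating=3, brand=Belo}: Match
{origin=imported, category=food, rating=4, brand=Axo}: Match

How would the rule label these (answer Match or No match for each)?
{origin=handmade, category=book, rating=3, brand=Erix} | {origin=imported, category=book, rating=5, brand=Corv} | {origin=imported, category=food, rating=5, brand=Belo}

No match, No match, Match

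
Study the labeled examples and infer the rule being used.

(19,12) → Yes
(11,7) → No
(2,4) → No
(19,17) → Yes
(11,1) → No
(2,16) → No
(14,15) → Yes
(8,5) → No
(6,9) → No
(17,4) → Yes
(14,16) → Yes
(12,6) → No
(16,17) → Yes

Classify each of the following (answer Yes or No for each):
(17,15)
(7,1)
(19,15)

The classifier is using: sum ≥ 21.
(17,15): Yes (17+15 = 32).
(7,1): No (7+1 = 8).
(19,15): Yes (19+15 = 34).

Yes, No, Yes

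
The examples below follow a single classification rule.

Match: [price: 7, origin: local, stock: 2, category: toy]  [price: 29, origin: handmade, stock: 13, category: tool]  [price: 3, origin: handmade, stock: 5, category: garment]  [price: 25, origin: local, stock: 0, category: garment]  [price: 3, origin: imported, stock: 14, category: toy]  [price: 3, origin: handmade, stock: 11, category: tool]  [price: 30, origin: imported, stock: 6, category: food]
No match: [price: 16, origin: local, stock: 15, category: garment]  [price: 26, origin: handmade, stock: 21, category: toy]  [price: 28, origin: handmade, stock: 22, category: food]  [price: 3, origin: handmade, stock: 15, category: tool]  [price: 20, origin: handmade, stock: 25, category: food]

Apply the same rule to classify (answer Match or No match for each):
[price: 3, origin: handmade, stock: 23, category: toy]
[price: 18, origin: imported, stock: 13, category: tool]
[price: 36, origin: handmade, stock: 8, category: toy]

All 'Match' examples share one property — stock ≤ 14 — and every 'No match' example lacks it.
[price: 3, origin: handmade, stock: 23, category: toy]: stock = 23, does not fit → No match.
[price: 18, origin: imported, stock: 13, category: tool]: stock = 13, has this property → Match.
[price: 36, origin: handmade, stock: 8, category: toy]: stock = 8, has this property → Match.

No match, Match, Match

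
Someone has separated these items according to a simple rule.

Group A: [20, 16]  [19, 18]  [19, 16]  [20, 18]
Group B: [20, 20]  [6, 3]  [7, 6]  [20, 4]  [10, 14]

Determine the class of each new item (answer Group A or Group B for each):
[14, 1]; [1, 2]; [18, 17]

The pattern is that an item is 'Group A' exactly when: first > second AND sum ≥ 35.
[14, 1]: 14 > 1, 14+1 = 15 — does not fit, so Group B.
[1, 2]: 1 < 2, 1+2 = 3 — does not fit, so Group B.
[18, 17]: 18 > 17, 18+17 = 35 — fits, so Group A.

Group B, Group B, Group A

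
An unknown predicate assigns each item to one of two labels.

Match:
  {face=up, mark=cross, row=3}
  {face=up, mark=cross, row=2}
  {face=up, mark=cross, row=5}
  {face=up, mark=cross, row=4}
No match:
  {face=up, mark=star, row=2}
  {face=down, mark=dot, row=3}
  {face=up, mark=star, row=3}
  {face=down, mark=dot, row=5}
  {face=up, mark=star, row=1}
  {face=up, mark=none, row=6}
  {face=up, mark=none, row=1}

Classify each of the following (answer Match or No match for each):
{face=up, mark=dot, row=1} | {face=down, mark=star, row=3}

The common property of the 'Match' items is: mark is cross. No 'No match' item has it.
{face=up, mark=dot, row=1}: No match (mark is dot).
{face=down, mark=star, row=3}: No match (mark is star).

No match, No match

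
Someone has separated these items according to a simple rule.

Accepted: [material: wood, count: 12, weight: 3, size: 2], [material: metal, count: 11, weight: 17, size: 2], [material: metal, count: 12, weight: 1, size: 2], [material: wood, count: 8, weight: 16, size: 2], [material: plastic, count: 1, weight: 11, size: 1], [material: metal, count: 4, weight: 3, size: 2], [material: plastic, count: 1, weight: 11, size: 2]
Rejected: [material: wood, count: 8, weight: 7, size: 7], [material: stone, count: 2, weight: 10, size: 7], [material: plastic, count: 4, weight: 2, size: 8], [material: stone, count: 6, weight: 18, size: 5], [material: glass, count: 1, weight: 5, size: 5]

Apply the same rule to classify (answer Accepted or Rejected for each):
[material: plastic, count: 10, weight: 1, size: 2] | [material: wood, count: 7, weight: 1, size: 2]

One predicate separates the groups cleanly: size ≤ 2.
[material: plastic, count: 10, weight: 1, size: 2] → size = 2 → Accepted. [material: wood, count: 7, weight: 1, size: 2] → size = 2 → Accepted.

Accepted, Accepted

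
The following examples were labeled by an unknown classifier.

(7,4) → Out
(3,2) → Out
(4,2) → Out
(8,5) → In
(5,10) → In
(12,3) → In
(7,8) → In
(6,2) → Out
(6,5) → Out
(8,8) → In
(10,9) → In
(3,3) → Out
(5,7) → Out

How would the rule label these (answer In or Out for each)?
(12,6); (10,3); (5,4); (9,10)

In, In, Out, In

All 'In' examples share one property — sum ≥ 13 — and every 'Out' example lacks it.
(12,6) — 12+6 = 18, hence In.
(10,3) — 10+3 = 13, hence In.
(5,4) — 5+4 = 9, hence Out.
(9,10) — 9+10 = 19, hence In.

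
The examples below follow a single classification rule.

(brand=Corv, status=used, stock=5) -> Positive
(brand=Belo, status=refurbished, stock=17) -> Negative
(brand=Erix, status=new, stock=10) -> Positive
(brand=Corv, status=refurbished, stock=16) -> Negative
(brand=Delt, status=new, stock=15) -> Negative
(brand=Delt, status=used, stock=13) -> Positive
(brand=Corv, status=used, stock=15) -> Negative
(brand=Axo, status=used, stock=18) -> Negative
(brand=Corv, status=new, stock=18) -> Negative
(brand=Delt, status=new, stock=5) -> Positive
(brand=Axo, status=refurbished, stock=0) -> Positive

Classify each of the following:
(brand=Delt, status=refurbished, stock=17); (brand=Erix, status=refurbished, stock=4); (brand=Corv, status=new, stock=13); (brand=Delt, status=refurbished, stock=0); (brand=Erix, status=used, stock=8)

Negative, Positive, Positive, Positive, Positive

All 'Positive' examples share one property — stock ≤ 13 — and every 'Negative' example lacks it.
(brand=Delt, status=refurbished, stock=17) → stock = 17 → Negative.
(brand=Erix, status=refurbished, stock=4) → stock = 4 → Positive.
(brand=Corv, status=new, stock=13) → stock = 13 → Positive.
(brand=Delt, status=refurbished, stock=0) → stock = 0 → Positive.
(brand=Erix, status=used, stock=8) → stock = 8 → Positive.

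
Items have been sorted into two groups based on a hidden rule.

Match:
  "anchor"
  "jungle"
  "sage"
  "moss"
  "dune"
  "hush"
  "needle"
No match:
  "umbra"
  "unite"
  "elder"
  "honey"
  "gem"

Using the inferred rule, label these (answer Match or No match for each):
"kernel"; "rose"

All 'Match' examples share one property — even length — and every 'No match' example lacks it.
"kernel" → length 6 → Match.
"rose" → length 4 → Match.

Match, Match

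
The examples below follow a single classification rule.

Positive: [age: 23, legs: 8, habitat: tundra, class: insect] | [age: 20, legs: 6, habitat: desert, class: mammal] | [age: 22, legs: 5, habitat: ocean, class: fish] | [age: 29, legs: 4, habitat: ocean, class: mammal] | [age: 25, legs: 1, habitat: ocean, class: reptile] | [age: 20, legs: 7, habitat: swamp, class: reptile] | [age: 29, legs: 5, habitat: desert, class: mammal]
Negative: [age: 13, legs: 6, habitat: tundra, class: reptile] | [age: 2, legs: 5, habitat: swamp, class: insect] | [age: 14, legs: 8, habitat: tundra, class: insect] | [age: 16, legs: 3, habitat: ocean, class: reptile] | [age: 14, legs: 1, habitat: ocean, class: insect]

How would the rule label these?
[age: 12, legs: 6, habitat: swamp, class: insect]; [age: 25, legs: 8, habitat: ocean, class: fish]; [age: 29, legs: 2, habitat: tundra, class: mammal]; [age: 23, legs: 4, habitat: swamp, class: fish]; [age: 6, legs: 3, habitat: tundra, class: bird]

All 'Positive' examples share one property — age ≥ 20 — and every 'Negative' example lacks it.
[age: 12, legs: 6, habitat: swamp, class: insect]: age = 12 — lacks this property, so Negative. [age: 25, legs: 8, habitat: ocean, class: fish]: age = 25 — meets the rule, so Positive. [age: 29, legs: 2, habitat: tundra, class: mammal]: age = 29 — meets the rule, so Positive. [age: 23, legs: 4, habitat: swamp, class: fish]: age = 23 — meets the rule, so Positive. [age: 6, legs: 3, habitat: tundra, class: bird]: age = 6 — lacks this property, so Negative.

Negative, Positive, Positive, Positive, Negative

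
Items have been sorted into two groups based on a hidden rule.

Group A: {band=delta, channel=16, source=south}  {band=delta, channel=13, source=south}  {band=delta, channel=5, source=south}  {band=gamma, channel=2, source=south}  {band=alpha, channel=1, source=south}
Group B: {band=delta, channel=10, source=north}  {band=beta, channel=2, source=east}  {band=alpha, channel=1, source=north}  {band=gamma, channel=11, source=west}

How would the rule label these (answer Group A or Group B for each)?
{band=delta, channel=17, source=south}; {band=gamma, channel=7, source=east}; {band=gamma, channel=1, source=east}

Comparing the two groups points to one rule — source is south.

Group A, Group B, Group B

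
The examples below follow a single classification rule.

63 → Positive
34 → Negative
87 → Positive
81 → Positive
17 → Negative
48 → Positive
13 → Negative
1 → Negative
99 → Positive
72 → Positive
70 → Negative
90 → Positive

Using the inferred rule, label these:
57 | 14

Positive, Negative

A rule that fits every label: multiple of 3 — true of each 'Positive' example, false of each 'Negative' one.
57 → 57 = 3·19 → Positive. 14 → 14 = 3·4 + 2 → Negative.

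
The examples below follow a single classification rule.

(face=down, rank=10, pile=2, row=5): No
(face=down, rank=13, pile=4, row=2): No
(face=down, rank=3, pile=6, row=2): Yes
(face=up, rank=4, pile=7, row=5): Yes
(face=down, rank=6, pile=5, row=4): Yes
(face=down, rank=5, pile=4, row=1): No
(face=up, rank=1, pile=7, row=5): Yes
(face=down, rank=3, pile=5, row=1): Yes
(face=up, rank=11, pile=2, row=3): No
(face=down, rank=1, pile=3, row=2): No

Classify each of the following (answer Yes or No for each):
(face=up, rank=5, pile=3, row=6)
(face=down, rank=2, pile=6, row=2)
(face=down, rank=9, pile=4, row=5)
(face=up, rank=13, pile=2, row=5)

One predicate separates the groups cleanly: pile ≥ 5.
(face=up, rank=5, pile=3, row=6): No (pile = 3). (face=down, rank=2, pile=6, row=2): Yes (pile = 6). (face=down, rank=9, pile=4, row=5): No (pile = 4). (face=up, rank=13, pile=2, row=5): No (pile = 2).

No, Yes, No, No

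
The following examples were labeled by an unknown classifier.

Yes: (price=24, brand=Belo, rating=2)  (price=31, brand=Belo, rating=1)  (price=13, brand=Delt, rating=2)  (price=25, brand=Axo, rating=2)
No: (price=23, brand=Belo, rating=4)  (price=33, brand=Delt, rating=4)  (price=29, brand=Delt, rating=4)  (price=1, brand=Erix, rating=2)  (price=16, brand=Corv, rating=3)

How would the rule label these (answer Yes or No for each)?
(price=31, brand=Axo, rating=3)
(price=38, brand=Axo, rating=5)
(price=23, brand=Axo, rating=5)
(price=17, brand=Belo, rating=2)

A rule that fits every label: price ≥ 13 AND rating ≤ 2 — true of each 'Yes' example, false of each 'No' one.

No, No, No, Yes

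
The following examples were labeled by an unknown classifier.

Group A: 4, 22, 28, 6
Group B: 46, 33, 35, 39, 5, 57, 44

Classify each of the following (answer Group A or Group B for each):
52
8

Group B, Group A

'Group A' ⟺ even AND at most 28.
52: Group B (52 is even, 52 > 28). 8: Group A (8 is even, 8 ≤ 28).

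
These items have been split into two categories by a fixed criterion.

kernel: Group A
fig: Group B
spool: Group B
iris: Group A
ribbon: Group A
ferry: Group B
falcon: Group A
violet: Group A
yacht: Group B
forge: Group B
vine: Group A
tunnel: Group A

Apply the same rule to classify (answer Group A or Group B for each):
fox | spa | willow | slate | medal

Group B, Group B, Group A, Group B, Group B

Every 'Group A' example satisfies: even length. None of the 'Group B' examples do.
fox: Group B (length 3). spa: Group B (length 3). willow: Group A (length 6). slate: Group B (length 5). medal: Group B (length 5).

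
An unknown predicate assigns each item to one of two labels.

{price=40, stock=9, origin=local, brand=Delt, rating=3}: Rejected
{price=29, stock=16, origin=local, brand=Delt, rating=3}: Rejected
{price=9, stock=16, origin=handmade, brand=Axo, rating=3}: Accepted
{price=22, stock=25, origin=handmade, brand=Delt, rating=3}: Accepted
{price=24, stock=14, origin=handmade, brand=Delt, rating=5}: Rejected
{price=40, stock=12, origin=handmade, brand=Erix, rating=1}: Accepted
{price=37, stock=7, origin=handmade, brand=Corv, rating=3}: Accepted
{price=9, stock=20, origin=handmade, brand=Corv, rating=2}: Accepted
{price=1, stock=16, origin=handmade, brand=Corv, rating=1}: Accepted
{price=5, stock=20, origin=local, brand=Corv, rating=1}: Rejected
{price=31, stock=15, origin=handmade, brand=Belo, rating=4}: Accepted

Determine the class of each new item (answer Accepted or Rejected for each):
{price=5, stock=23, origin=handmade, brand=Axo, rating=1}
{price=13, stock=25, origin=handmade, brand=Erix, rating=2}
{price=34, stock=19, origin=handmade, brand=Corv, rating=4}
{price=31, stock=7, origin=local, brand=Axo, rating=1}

Accepted, Accepted, Accepted, Rejected

One predicate separates the groups cleanly: origin is handmade AND rating ≤ 4.
{price=5, stock=23, origin=handmade, brand=Axo, rating=1} → origin is handmade, rating = 1 → Accepted. {price=13, stock=25, origin=handmade, brand=Erix, rating=2} → origin is handmade, rating = 2 → Accepted. {price=34, stock=19, origin=handmade, brand=Corv, rating=4} → origin is handmade, rating = 4 → Accepted. {price=31, stock=7, origin=local, brand=Axo, rating=1} → origin is local, rating = 1 → Rejected.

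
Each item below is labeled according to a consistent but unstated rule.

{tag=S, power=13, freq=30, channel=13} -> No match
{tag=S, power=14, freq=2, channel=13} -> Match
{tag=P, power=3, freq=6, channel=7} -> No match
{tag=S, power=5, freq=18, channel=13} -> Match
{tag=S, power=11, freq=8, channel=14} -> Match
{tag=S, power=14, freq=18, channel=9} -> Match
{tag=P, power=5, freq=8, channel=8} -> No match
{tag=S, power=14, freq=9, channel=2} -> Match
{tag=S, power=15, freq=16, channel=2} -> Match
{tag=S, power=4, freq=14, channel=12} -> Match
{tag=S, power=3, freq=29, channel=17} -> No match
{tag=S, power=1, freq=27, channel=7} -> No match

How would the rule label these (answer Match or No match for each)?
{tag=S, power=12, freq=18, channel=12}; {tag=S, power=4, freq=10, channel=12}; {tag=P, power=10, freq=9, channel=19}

Match, Match, No match

The distinguishing property — tag is S AND freq ≤ 18 — holds for all the 'Match' cases and none of the 'No match' cases.
{tag=S, power=12, freq=18, channel=12}: Match (tag is S, freq = 18).
{tag=S, power=4, freq=10, channel=12}: Match (tag is S, freq = 10).
{tag=P, power=10, freq=9, channel=19}: No match (tag is P, freq = 9).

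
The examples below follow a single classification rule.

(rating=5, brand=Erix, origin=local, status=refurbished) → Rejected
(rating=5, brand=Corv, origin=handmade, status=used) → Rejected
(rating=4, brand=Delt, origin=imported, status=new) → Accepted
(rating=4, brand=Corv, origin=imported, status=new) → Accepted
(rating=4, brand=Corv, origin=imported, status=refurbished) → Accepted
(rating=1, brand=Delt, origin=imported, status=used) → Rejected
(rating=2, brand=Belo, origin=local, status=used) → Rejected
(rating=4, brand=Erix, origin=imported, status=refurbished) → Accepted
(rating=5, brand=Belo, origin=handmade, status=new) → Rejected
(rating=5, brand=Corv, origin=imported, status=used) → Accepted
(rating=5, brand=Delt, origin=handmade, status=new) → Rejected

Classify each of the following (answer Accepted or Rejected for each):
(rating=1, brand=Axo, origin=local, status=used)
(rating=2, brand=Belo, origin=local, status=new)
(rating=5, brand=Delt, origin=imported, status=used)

Rejected, Rejected, Accepted

The simplest hypothesis consistent with all the labels is: origin is imported AND rating ≥ 2.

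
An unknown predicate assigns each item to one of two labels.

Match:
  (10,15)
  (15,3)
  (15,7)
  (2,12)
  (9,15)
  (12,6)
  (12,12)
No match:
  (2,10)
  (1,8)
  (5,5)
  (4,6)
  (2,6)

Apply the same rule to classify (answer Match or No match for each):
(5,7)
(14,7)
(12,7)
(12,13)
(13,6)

A rule that fits every label: sum ≥ 14 — true of each 'Match' example, false of each 'No match' one.
(5,7): 5+7 = 12, does not pass → No match. (14,7): 14+7 = 21, passes → Match. (12,7): 12+7 = 19, passes → Match. (12,13): 12+13 = 25, passes → Match. (13,6): 13+6 = 19, passes → Match.

No match, Match, Match, Match, Match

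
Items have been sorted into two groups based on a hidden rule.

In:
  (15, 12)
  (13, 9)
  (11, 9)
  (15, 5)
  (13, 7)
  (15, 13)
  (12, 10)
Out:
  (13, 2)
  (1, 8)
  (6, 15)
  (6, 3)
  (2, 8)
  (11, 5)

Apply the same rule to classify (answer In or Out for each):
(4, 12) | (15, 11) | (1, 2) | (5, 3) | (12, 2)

Out, In, Out, Out, Out

The simplest hypothesis consistent with all the labels is: first > second AND sum ≥ 20.
(4, 12): 4 < 12, 4+12 = 16, lacks this property → Out.
(15, 11): 15 > 11, 15+11 = 26, meets the rule → In.
(1, 2): 1 < 2, 1+2 = 3, lacks this property → Out.
(5, 3): 5 > 3, 5+3 = 8, lacks this property → Out.
(12, 2): 12 > 2, 12+2 = 14, lacks this property → Out.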